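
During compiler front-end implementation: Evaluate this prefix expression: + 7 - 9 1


Parsing prefix expression: + 7 - 9 1
Step 1: Innermost operation '- 9 1'
  9 - 1 = 8
Step 2: Outer operation '+ 7 [8]'
  7 + 8 = 15

15


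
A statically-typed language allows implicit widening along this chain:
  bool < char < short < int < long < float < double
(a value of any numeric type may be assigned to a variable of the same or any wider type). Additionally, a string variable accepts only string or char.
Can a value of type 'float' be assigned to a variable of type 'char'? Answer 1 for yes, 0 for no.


Target variable type: char
Source value type: float
Numeric ranks: float=5, char=1
Widening allowed iff rank(source) <= rank(target): 5 <= 1? No
Result: 0

0


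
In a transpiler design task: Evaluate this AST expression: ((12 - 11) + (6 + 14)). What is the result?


Expression: ((12 - 11) + (6 + 14))
Evaluating step by step:
  12 - 11 = 1
  6 + 14 = 20
  1 + 20 = 21
Result: 21

21


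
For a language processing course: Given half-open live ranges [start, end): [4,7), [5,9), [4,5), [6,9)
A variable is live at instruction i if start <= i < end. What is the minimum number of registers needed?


Live ranges:
  Var0: [4, 7)
  Var1: [5, 9)
  Var2: [4, 5)
  Var3: [6, 9)
Sweep-line events (position, delta, active):
  pos=4 start -> active=1
  pos=4 start -> active=2
  pos=5 end -> active=1
  pos=5 start -> active=2
  pos=6 start -> active=3
  pos=7 end -> active=2
  pos=9 end -> active=1
  pos=9 end -> active=0
Maximum simultaneous active: 3
Minimum registers needed: 3

3


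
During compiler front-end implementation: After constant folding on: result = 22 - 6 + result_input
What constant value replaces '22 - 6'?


Identifying constant sub-expression:
  Original: result = 22 - 6 + result_input
  22 and 6 are both compile-time constants
  Evaluating: 22 - 6 = 16
  After folding: result = 16 + result_input

16


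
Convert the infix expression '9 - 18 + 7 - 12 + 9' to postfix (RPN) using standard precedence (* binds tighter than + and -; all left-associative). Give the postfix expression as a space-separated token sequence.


Applying the shunting-yard algorithm:
  Operand 9 -> output
  Push '-' onto operator stack -> op-stack: [-]
  Operand 18 -> output
  See '+' (prec 1); top '-' (prec 1) >= it -> pop '-' to output
  Push '+' onto operator stack -> op-stack: [+]
  Operand 7 -> output
  See '-' (prec 1); top '+' (prec 1) >= it -> pop '+' to output
  Push '-' onto operator stack -> op-stack: [-]
  Operand 12 -> output
  See '+' (prec 1); top '-' (prec 1) >= it -> pop '-' to output
  Push '+' onto operator stack -> op-stack: [+]
  Operand 9 -> output
  End of input: pop '+' to output
Postfix result: 9 18 - 7 + 12 - 9 +

9 18 - 7 + 12 - 9 +


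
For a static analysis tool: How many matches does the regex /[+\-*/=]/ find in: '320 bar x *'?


Pattern: /[+\-*/=]/ (operators)
Input: '320 bar x *'
Scanning for matches:
  Match 1: '*'
Total matches: 1

1


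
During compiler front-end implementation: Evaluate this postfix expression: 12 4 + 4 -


Processing tokens left to right:
Push 12, Push 4
Pop 12 and 4, compute 12 + 4 = 16, push 16
Push 4
Pop 16 and 4, compute 16 - 4 = 12, push 12
Stack result: 12

12


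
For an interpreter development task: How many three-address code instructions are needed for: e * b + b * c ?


Expression: e * b + b * c
Generating three-address code (respecting * over +/- precedence):
  Instruction 1: t1 = e * b
  Instruction 2: t2 = b * c
  Instruction 3: t3 = t1 + t2
Total instructions: 3

3


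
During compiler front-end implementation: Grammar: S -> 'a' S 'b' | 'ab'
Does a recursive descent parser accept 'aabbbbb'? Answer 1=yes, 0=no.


Grammar accepts strings of the form a^n b^n (n >= 1)
Word: 'aabbbbb'
Counting: 2 a's and 5 b's
Check: 2 == 5? No
Mismatch: a-count != b-count
Rejected

0


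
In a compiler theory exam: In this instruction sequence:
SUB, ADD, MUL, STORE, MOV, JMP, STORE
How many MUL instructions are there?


Scanning instruction sequence for MUL:
  Position 1: SUB
  Position 2: ADD
  Position 3: MUL <- MATCH
  Position 4: STORE
  Position 5: MOV
  Position 6: JMP
  Position 7: STORE
Matches at positions: [3]
Total MUL count: 1

1


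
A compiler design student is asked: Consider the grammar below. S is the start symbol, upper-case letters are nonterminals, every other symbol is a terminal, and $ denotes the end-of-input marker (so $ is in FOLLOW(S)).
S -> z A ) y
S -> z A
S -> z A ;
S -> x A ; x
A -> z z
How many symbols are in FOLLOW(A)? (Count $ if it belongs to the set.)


S is the start symbol and does not occur in any rule body, so FOLLOW(S) = {$}.
Examining every occurrence of A in a rule body:
  S -> z A ) y : A is followed by terminal ')' -> add ')'
  S -> z A : A is at the right end -> add FOLLOW(S) = {$}
  S -> z A ; : A is followed by terminal ';' -> add ';'
  S -> x A ; x : A is followed by terminal ';' -> add ';' (already in the set)
  A -> z z : A does not occur in the body -> contributes nothing
FOLLOW(A) = {), ;, $}
Count: 3

3


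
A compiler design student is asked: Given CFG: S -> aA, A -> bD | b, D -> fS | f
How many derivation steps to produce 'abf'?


Grammar: S -> aA, A -> bD | b, D -> fS | f
Deriving 'abf':
Step 1: S -> aA => aA
Step 2: A -> bD => abD
Step 3: D -> f => abf
Total derivation steps: 3

3


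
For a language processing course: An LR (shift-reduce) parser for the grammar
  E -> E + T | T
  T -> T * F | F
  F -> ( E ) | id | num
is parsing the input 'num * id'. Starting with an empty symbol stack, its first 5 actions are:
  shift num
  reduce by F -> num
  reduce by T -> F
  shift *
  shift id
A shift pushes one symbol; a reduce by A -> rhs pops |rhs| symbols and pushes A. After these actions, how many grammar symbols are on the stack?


Tracking the symbol stack through each action:
  Action 1: shift 'num' : push -> stack = [num] (size 1)
  Action 2: reduce by F -> num : pop 1, push F -> stack = [F] (size 1)
  Action 3: reduce by T -> F : pop 1, push T -> stack = [T] (size 1)
  Action 4: shift '*' : push -> stack = [T, *] (size 2)
  Action 5: shift 'id' : push -> stack = [T, *, id] (size 3)
Final stack size: 3

3


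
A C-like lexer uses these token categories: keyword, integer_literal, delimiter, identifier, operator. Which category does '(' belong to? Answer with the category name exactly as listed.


Token: '('
Checking categories:
  identifier: no
  integer_literal: no
  operator: no
  keyword: no
  delimiter: YES
Category: delimiter

delimiter


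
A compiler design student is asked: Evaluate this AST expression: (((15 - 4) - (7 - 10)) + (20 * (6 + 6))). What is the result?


Expression: (((15 - 4) - (7 - 10)) + (20 * (6 + 6)))
Evaluating step by step:
  15 - 4 = 11
  7 - 10 = -3
  11 - -3 = 14
  6 + 6 = 12
  20 * 12 = 240
  14 + 240 = 254
Result: 254

254


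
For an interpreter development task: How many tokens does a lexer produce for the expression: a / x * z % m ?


Scanning 'a / x * z % m'
Token 1: 'a' -> identifier
Token 2: '/' -> operator
Token 3: 'x' -> identifier
Token 4: '*' -> operator
Token 5: 'z' -> identifier
Token 6: '%' -> operator
Token 7: 'm' -> identifier
Total tokens: 7

7


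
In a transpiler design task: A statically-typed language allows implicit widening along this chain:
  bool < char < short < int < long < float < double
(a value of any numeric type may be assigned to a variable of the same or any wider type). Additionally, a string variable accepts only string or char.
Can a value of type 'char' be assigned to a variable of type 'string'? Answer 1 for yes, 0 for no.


Target variable type: string
Source value type: char
Rule: string accepts only {string, char}
  source 'char' in {string, char}? Yes
Result: 1

1


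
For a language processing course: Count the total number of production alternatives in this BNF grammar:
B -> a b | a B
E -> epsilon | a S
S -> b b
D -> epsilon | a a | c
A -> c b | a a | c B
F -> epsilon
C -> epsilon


Counting alternatives per rule:
  B: 2 alternative(s)
  E: 2 alternative(s)
  S: 1 alternative(s)
  D: 3 alternative(s)
  A: 3 alternative(s)
  F: 1 alternative(s)
  C: 1 alternative(s)
Sum: 2 + 2 + 1 + 3 + 3 + 1 + 1 = 13

13


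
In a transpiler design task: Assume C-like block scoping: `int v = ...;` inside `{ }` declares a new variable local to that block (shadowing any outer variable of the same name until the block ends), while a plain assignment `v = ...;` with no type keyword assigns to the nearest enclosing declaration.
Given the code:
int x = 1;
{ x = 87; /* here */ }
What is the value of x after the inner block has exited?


Analyzing scoping rules:
Outer scope: declares x = 1
Inner block: 'x = 87;' has no type keyword, so it is an assignment to the outer x (no shadowing)
The assignment changed the outer variable itself, so the new value persists after the block -> 87
Result: 87

87


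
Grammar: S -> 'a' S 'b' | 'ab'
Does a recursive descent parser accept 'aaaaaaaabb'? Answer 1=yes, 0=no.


Grammar accepts strings of the form a^n b^n (n >= 1)
Word: 'aaaaaaaabb'
Counting: 8 a's and 2 b's
Check: 8 == 2? No
Mismatch: a-count != b-count
Rejected

0


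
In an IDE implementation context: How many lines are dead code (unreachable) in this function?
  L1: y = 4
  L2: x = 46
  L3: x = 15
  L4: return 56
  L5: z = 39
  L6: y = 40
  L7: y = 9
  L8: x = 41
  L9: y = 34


Analyzing control flow:
  L1: reachable (before return)
  L2: reachable (before return)
  L3: reachable (before return)
  L4: reachable (return statement)
  L5: DEAD (after return at L4)
  L6: DEAD (after return at L4)
  L7: DEAD (after return at L4)
  L8: DEAD (after return at L4)
  L9: DEAD (after return at L4)
Return at L4, total lines = 9
Dead lines: L5 through L9
Count: 5

5


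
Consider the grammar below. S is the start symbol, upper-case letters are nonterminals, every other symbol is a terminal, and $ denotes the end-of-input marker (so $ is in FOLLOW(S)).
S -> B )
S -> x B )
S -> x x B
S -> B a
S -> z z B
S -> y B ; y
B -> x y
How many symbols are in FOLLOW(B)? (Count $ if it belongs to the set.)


S is the start symbol and does not occur in any rule body, so FOLLOW(S) = {$}.
Examining every occurrence of B in a rule body:
  S -> B ) : B is followed by terminal ')' -> add ')'
  S -> x B ) : B is followed by terminal ')' -> add ')' (already in the set)
  S -> x x B : B is at the right end -> add FOLLOW(S) = {$}
  S -> B a : B is followed by terminal 'a' -> add 'a'
  S -> z z B : B is at the right end -> add FOLLOW(S) = {$} (already in the set)
  S -> y B ; y : B is followed by terminal ';' -> add ';'
  B -> x y : B does not occur in the body -> contributes nothing
FOLLOW(B) = {), ;, a, $}
Count: 4

4


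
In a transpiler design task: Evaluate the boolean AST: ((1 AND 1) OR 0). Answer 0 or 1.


Step 1: Evaluate inner node
  1 AND 1 = 1
Step 2: Evaluate root node
  1 OR 0 = 1

1


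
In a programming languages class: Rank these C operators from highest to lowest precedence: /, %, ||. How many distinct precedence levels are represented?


Looking up precedence for each operator:
  / -> precedence 6
  % -> precedence 6
  || -> precedence 1
Sorted highest to lowest: /, %, ||
Distinct precedence values: [6, 1]
Number of distinct levels: 2

2


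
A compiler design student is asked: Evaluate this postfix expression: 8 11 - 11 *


Processing tokens left to right:
Push 8, Push 11
Pop 8 and 11, compute 8 - 11 = -3, push -3
Push 11
Pop -3 and 11, compute -3 * 11 = -33, push -33
Stack result: -33

-33


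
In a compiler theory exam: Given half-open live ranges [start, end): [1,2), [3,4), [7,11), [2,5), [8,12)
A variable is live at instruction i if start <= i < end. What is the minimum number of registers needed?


Live ranges:
  Var0: [1, 2)
  Var1: [3, 4)
  Var2: [7, 11)
  Var3: [2, 5)
  Var4: [8, 12)
Sweep-line events (position, delta, active):
  pos=1 start -> active=1
  pos=2 end -> active=0
  pos=2 start -> active=1
  pos=3 start -> active=2
  pos=4 end -> active=1
  pos=5 end -> active=0
  pos=7 start -> active=1
  pos=8 start -> active=2
  pos=11 end -> active=1
  pos=12 end -> active=0
Maximum simultaneous active: 2
Minimum registers needed: 2

2


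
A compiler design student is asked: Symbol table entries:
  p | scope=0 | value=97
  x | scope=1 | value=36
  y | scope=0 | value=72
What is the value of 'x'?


Searching symbol table for 'x':
  p | scope=0 | value=97
  x | scope=1 | value=36 <- MATCH
  y | scope=0 | value=72
Found 'x' at scope 1 with value 36

36


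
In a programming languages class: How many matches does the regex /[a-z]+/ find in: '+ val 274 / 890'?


Pattern: /[a-z]+/ (identifiers)
Input: '+ val 274 / 890'
Scanning for matches:
  Match 1: 'val'
Total matches: 1

1


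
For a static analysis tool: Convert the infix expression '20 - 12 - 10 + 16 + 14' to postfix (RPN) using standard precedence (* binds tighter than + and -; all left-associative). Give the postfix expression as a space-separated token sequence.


Applying the shunting-yard algorithm:
  Operand 20 -> output
  Push '-' onto operator stack -> op-stack: [-]
  Operand 12 -> output
  See '-' (prec 1); top '-' (prec 1) >= it -> pop '-' to output
  Push '-' onto operator stack -> op-stack: [-]
  Operand 10 -> output
  See '+' (prec 1); top '-' (prec 1) >= it -> pop '-' to output
  Push '+' onto operator stack -> op-stack: [+]
  Operand 16 -> output
  See '+' (prec 1); top '+' (prec 1) >= it -> pop '+' to output
  Push '+' onto operator stack -> op-stack: [+]
  Operand 14 -> output
  End of input: pop '+' to output
Postfix result: 20 12 - 10 - 16 + 14 +

20 12 - 10 - 16 + 14 +


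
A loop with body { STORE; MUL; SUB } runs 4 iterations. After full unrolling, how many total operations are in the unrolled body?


Loop body operations: STORE, MUL, SUB (3 ops per iteration)
Unrolling 4 iterations:
  Iteration 1: STORE, MUL, SUB (3 ops)
  Iteration 2: STORE, MUL, SUB (3 ops)
  Iteration 3: STORE, MUL, SUB (3 ops)
  Iteration 4: STORE, MUL, SUB (3 ops)
Total: 4 iterations * 3 ops/iter = 12 operations

12


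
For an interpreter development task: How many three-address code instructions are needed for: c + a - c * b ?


Expression: c + a - c * b
Generating three-address code (respecting * over +/- precedence):
  Instruction 1: t1 = c * b
  Instruction 2: t2 = c + a
  Instruction 3: t3 = t2 - t1
Total instructions: 3

3


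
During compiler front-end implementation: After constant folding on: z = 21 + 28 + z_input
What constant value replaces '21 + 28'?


Identifying constant sub-expression:
  Original: z = 21 + 28 + z_input
  21 and 28 are both compile-time constants
  Evaluating: 21 + 28 = 49
  After folding: z = 49 + z_input

49


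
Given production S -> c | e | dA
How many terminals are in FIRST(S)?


Production: S -> c | e | dA
Examining each alternative for leading terminals:
  S -> c : first terminal = 'c'
  S -> e : first terminal = 'e'
  S -> dA : first terminal = 'd'
FIRST(S) = {c, d, e}
Count: 3

3


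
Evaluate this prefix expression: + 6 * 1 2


Parsing prefix expression: + 6 * 1 2
Step 1: Innermost operation '* 1 2'
  1 * 2 = 2
Step 2: Outer operation '+ 6 [2]'
  6 + 2 = 8

8


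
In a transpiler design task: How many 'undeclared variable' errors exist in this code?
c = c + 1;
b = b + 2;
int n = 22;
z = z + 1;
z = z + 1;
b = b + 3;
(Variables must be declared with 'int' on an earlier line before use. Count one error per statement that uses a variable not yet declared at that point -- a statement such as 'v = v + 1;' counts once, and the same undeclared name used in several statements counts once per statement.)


Scanning code line by line:
  Line 1: use 'c' -> ERROR (undeclared)
  Line 2: use 'b' -> ERROR (undeclared)
  Line 3: declare 'n' -> declared = ['n']
  Line 4: use 'z' -> ERROR (undeclared)
  Line 5: use 'z' -> ERROR (undeclared)
  Line 6: use 'b' -> ERROR (undeclared)
Total undeclared variable errors: 5

5


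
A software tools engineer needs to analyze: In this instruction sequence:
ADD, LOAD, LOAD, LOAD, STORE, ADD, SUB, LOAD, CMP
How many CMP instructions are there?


Scanning instruction sequence for CMP:
  Position 1: ADD
  Position 2: LOAD
  Position 3: LOAD
  Position 4: LOAD
  Position 5: STORE
  Position 6: ADD
  Position 7: SUB
  Position 8: LOAD
  Position 9: CMP <- MATCH
Matches at positions: [9]
Total CMP count: 1

1


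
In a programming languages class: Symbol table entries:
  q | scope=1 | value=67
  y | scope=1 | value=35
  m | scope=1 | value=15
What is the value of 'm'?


Searching symbol table for 'm':
  q | scope=1 | value=67
  y | scope=1 | value=35
  m | scope=1 | value=15 <- MATCH
Found 'm' at scope 1 with value 15

15


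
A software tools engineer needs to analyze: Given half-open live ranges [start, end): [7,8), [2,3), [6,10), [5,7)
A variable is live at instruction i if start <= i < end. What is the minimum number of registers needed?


Live ranges:
  Var0: [7, 8)
  Var1: [2, 3)
  Var2: [6, 10)
  Var3: [5, 7)
Sweep-line events (position, delta, active):
  pos=2 start -> active=1
  pos=3 end -> active=0
  pos=5 start -> active=1
  pos=6 start -> active=2
  pos=7 end -> active=1
  pos=7 start -> active=2
  pos=8 end -> active=1
  pos=10 end -> active=0
Maximum simultaneous active: 2
Minimum registers needed: 2

2


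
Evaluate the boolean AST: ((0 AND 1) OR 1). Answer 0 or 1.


Step 1: Evaluate inner node
  0 AND 1 = 0
Step 2: Evaluate root node
  0 OR 1 = 1

1


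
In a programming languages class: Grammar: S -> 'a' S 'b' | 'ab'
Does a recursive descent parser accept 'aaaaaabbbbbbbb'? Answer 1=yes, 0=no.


Grammar accepts strings of the form a^n b^n (n >= 1)
Word: 'aaaaaabbbbbbbb'
Counting: 6 a's and 8 b's
Check: 6 == 8? No
Mismatch: a-count != b-count
Rejected

0


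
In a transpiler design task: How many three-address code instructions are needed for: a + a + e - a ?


Expression: a + a + e - a
Generating three-address code (respecting * over +/- precedence):
  Instruction 1: t1 = a + a
  Instruction 2: t2 = t1 + e
  Instruction 3: t3 = t2 - a
Total instructions: 3

3


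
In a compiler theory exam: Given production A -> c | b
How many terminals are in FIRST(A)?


Production: A -> c | b
Examining each alternative for leading terminals:
  A -> c : first terminal = 'c'
  A -> b : first terminal = 'b'
FIRST(A) = {b, c}
Count: 2

2


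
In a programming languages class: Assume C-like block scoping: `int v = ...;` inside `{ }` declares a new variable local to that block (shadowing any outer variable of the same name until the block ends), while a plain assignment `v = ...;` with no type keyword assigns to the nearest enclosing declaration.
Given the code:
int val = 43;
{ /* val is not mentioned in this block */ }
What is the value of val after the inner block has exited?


Analyzing scoping rules:
Outer scope: declares val = 43
Inner block: val is neither redeclared nor assigned -> unchanged
After the block -> 43
Result: 43

43


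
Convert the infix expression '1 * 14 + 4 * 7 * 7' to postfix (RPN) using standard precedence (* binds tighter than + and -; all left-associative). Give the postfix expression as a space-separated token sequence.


Applying the shunting-yard algorithm:
  Operand 1 -> output
  Push '*' onto operator stack -> op-stack: [*]
  Operand 14 -> output
  See '+' (prec 1); top '*' (prec 2) >= it -> pop '*' to output
  Push '+' onto operator stack -> op-stack: [+]
  Operand 4 -> output
  Push '*' onto operator stack -> op-stack: [+, *]
  Operand 7 -> output
  See '*' (prec 2); top '*' (prec 2) >= it -> pop '*' to output
  Push '*' onto operator stack -> op-stack: [+, *]
  Operand 7 -> output
  End of input: pop '*' to output
  End of input: pop '+' to output
Postfix result: 1 14 * 4 7 * 7 * +

1 14 * 4 7 * 7 * +


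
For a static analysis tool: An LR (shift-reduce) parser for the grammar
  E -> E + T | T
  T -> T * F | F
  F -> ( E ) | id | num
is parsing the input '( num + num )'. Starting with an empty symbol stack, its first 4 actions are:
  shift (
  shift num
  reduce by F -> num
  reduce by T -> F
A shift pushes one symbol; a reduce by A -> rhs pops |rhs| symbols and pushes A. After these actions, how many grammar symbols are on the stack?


Tracking the symbol stack through each action:
  Action 1: shift '(' : push -> stack = [(] (size 1)
  Action 2: shift 'num' : push -> stack = [(, num] (size 2)
  Action 3: reduce by F -> num : pop 1, push F -> stack = [(, F] (size 2)
  Action 4: reduce by T -> F : pop 1, push T -> stack = [(, T] (size 2)
Final stack size: 2

2


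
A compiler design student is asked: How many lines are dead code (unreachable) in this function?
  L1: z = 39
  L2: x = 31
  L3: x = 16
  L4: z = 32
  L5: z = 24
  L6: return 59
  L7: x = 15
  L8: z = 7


Analyzing control flow:
  L1: reachable (before return)
  L2: reachable (before return)
  L3: reachable (before return)
  L4: reachable (before return)
  L5: reachable (before return)
  L6: reachable (return statement)
  L7: DEAD (after return at L6)
  L8: DEAD (after return at L6)
Return at L6, total lines = 8
Dead lines: L7 through L8
Count: 2

2


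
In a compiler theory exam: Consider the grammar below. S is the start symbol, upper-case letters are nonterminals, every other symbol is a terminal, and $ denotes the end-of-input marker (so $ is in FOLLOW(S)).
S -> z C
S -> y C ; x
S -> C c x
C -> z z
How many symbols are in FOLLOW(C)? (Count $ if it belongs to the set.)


S is the start symbol and does not occur in any rule body, so FOLLOW(S) = {$}.
Examining every occurrence of C in a rule body:
  S -> z C : C is at the right end -> add FOLLOW(S) = {$}
  S -> y C ; x : C is followed by terminal ';' -> add ';'
  S -> C c x : C is followed by terminal 'c' -> add 'c'
  C -> z z : C does not occur in the body -> contributes nothing
FOLLOW(C) = {;, c, $}
Count: 3

3


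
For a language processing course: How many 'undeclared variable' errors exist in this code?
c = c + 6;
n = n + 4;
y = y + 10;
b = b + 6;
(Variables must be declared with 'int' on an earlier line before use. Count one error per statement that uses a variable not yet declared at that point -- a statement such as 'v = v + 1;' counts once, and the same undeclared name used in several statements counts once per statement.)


Scanning code line by line:
  Line 1: use 'c' -> ERROR (undeclared)
  Line 2: use 'n' -> ERROR (undeclared)
  Line 3: use 'y' -> ERROR (undeclared)
  Line 4: use 'b' -> ERROR (undeclared)
Total undeclared variable errors: 4

4


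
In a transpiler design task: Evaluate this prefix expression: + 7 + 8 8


Parsing prefix expression: + 7 + 8 8
Step 1: Innermost operation '+ 8 8'
  8 + 8 = 16
Step 2: Outer operation '+ 7 [16]'
  7 + 16 = 23

23


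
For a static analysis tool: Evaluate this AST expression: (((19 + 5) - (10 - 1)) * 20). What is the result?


Expression: (((19 + 5) - (10 - 1)) * 20)
Evaluating step by step:
  19 + 5 = 24
  10 - 1 = 9
  24 - 9 = 15
  15 * 20 = 300
Result: 300

300


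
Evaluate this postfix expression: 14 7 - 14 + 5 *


Processing tokens left to right:
Push 14, Push 7
Pop 14 and 7, compute 14 - 7 = 7, push 7
Push 14
Pop 7 and 14, compute 7 + 14 = 21, push 21
Push 5
Pop 21 and 5, compute 21 * 5 = 105, push 105
Stack result: 105

105


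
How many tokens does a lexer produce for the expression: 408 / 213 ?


Scanning '408 / 213'
Token 1: '408' -> integer_literal
Token 2: '/' -> operator
Token 3: '213' -> integer_literal
Total tokens: 3

3


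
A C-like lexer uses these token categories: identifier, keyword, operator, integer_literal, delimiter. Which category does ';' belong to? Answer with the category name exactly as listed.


Token: ';'
Checking categories:
  identifier: no
  integer_literal: no
  operator: no
  keyword: no
  delimiter: YES
Category: delimiter

delimiter


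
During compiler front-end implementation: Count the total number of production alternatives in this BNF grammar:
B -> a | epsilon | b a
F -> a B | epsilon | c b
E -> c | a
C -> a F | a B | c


Counting alternatives per rule:
  B: 3 alternative(s)
  F: 3 alternative(s)
  E: 2 alternative(s)
  C: 3 alternative(s)
Sum: 3 + 3 + 2 + 3 = 11

11


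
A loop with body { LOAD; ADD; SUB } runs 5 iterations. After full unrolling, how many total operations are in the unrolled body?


Loop body operations: LOAD, ADD, SUB (3 ops per iteration)
Unrolling 5 iterations:
  Iteration 1: LOAD, ADD, SUB (3 ops)
  Iteration 2: LOAD, ADD, SUB (3 ops)
  Iteration 3: LOAD, ADD, SUB (3 ops)
  Iteration 4: LOAD, ADD, SUB (3 ops)
  Iteration 5: LOAD, ADD, SUB (3 ops)
Total: 5 iterations * 3 ops/iter = 15 operations

15


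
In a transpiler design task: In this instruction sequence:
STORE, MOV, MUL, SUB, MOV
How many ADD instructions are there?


Scanning instruction sequence for ADD:
  Position 1: STORE
  Position 2: MOV
  Position 3: MUL
  Position 4: SUB
  Position 5: MOV
Matches at positions: []
Total ADD count: 0

0


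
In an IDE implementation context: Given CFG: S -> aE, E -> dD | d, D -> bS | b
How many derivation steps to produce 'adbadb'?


Grammar: S -> aE, E -> dD | d, D -> bS | b
Deriving 'adbadb':
Step 1: S -> aE => aE
Step 2: E -> dD => adD
Step 3: D -> bS => adbS
Step 4: S -> aE => adbaE
Step 5: E -> dD => adbadD
Step 6: D -> b => adbadb
Total derivation steps: 6

6


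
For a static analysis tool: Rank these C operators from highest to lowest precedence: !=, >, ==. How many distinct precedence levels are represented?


Looking up precedence for each operator:
  != -> precedence 3
  > -> precedence 4
  == -> precedence 3
Sorted highest to lowest: >, !=, ==
Distinct precedence values: [4, 3]
Number of distinct levels: 2

2


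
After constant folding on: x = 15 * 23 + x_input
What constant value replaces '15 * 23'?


Identifying constant sub-expression:
  Original: x = 15 * 23 + x_input
  15 and 23 are both compile-time constants
  Evaluating: 15 * 23 = 345
  After folding: x = 345 + x_input

345


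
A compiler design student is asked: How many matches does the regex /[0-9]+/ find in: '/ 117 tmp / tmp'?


Pattern: /[0-9]+/ (int literals)
Input: '/ 117 tmp / tmp'
Scanning for matches:
  Match 1: '117'
Total matches: 1

1


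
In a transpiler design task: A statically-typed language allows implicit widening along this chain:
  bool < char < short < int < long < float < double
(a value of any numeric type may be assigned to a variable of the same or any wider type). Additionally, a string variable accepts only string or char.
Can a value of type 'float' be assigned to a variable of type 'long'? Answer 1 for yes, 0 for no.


Target variable type: long
Source value type: float
Numeric ranks: float=5, long=4
Widening allowed iff rank(source) <= rank(target): 5 <= 4? No
Result: 0

0


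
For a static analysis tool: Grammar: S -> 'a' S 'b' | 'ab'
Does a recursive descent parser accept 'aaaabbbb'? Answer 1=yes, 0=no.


Grammar accepts strings of the form a^n b^n (n >= 1)
Word: 'aaaabbbb'
Counting: 4 a's and 4 b's
Check: 4 == 4? Yes
Derivation (S -> aSb applied 3 time(s), then S -> ab): S => aSb => aaSbb => aaaSbbb => aaaabbbb
Accepted

1


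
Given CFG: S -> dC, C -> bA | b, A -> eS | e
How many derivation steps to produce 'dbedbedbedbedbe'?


Grammar: S -> dC, C -> bA | b, A -> eS | e
Deriving 'dbedbedbedbedbe':
Step 1: S -> dC => dC
Step 2: C -> bA => dbA
Step 3: A -> eS => dbeS
Step 4: S -> dC => dbedC
Step 5: C -> bA => dbedbA
Step 6: A -> eS => dbedbeS
Step 7: S -> dC => dbedbedC
Step 8: C -> bA => dbedbedbA
Step 9: A -> eS => dbedbedbeS
Step 10: S -> dC => dbedbedbedC
Step 11: C -> bA => dbedbedbedbA
Step 12: A -> eS => dbedbedbedbeS
Step 13: S -> dC => dbedbedbedbedC
Step 14: C -> bA => dbedbedbedbedbA
Step 15: A -> e => dbedbedbedbedbe
Total derivation steps: 15

15


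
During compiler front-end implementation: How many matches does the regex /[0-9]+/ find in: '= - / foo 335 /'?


Pattern: /[0-9]+/ (int literals)
Input: '= - / foo 335 /'
Scanning for matches:
  Match 1: '335'
Total matches: 1

1


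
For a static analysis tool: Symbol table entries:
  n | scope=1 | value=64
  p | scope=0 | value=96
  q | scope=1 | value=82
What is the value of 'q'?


Searching symbol table for 'q':
  n | scope=1 | value=64
  p | scope=0 | value=96
  q | scope=1 | value=82 <- MATCH
Found 'q' at scope 1 with value 82

82


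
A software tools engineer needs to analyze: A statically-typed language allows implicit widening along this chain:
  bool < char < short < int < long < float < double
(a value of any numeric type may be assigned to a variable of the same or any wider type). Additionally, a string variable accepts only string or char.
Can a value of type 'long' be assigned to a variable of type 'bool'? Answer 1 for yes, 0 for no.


Target variable type: bool
Source value type: long
Numeric ranks: long=4, bool=0
Widening allowed iff rank(source) <= rank(target): 4 <= 0? No
Result: 0

0


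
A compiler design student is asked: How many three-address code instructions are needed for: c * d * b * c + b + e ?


Expression: c * d * b * c + b + e
Generating three-address code (respecting * over +/- precedence):
  Instruction 1: t1 = c * d
  Instruction 2: t2 = t1 * b
  Instruction 3: t3 = t2 * c
  Instruction 4: t4 = t3 + b
  Instruction 5: t5 = t4 + e
Total instructions: 5

5


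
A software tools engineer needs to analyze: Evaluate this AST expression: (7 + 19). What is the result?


Expression: (7 + 19)
Evaluating step by step:
  7 + 19 = 26
Result: 26

26


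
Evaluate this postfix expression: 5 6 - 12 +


Processing tokens left to right:
Push 5, Push 6
Pop 5 and 6, compute 5 - 6 = -1, push -1
Push 12
Pop -1 and 12, compute -1 + 12 = 11, push 11
Stack result: 11

11


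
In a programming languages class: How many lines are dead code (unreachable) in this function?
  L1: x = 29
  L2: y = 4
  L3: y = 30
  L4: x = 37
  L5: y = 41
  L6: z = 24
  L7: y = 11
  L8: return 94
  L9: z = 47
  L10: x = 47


Analyzing control flow:
  L1: reachable (before return)
  L2: reachable (before return)
  L3: reachable (before return)
  L4: reachable (before return)
  L5: reachable (before return)
  L6: reachable (before return)
  L7: reachable (before return)
  L8: reachable (return statement)
  L9: DEAD (after return at L8)
  L10: DEAD (after return at L8)
Return at L8, total lines = 10
Dead lines: L9 through L10
Count: 2

2


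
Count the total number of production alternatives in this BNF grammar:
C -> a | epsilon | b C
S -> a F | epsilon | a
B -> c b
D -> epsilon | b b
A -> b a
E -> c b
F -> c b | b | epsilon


Counting alternatives per rule:
  C: 3 alternative(s)
  S: 3 alternative(s)
  B: 1 alternative(s)
  D: 2 alternative(s)
  A: 1 alternative(s)
  E: 1 alternative(s)
  F: 3 alternative(s)
Sum: 3 + 3 + 1 + 2 + 1 + 1 + 3 = 14

14


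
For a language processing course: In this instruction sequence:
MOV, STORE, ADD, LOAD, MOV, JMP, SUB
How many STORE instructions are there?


Scanning instruction sequence for STORE:
  Position 1: MOV
  Position 2: STORE <- MATCH
  Position 3: ADD
  Position 4: LOAD
  Position 5: MOV
  Position 6: JMP
  Position 7: SUB
Matches at positions: [2]
Total STORE count: 1

1


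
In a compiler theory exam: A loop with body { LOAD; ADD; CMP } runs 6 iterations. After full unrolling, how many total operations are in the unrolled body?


Loop body operations: LOAD, ADD, CMP (3 ops per iteration)
Unrolling 6 iterations:
  Iteration 1: LOAD, ADD, CMP (3 ops)
  Iteration 2: LOAD, ADD, CMP (3 ops)
  Iteration 3: LOAD, ADD, CMP (3 ops)
  Iteration 4: LOAD, ADD, CMP (3 ops)
  Iteration 5: LOAD, ADD, CMP (3 ops)
  Iteration 6: LOAD, ADD, CMP (3 ops)
Total: 6 iterations * 3 ops/iter = 18 operations

18


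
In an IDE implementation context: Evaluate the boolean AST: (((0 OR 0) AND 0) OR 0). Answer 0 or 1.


Step 1: Evaluate inner node
  0 OR 0 = 0
Step 2: Evaluate next node
  0 AND 0 = 0
Step 3: Evaluate root node
  0 OR 0 = 0

0


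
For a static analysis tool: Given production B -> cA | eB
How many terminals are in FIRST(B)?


Production: B -> cA | eB
Examining each alternative for leading terminals:
  B -> cA : first terminal = 'c'
  B -> eB : first terminal = 'e'
FIRST(B) = {c, e}
Count: 2

2


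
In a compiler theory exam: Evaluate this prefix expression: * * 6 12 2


Parsing prefix expression: * * 6 12 2
Step 1: Innermost operation '* 6 12'
  6 * 12 = 72
Step 2: Outer operation '* [72] 2'
  72 * 2 = 144

144


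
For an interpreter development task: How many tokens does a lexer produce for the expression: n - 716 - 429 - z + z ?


Scanning 'n - 716 - 429 - z + z'
Token 1: 'n' -> identifier
Token 2: '-' -> operator
Token 3: '716' -> integer_literal
Token 4: '-' -> operator
Token 5: '429' -> integer_literal
Token 6: '-' -> operator
Token 7: 'z' -> identifier
Token 8: '+' -> operator
Token 9: 'z' -> identifier
Total tokens: 9

9


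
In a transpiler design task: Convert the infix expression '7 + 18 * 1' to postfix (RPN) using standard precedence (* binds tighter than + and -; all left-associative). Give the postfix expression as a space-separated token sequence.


Applying the shunting-yard algorithm:
  Operand 7 -> output
  Push '+' onto operator stack -> op-stack: [+]
  Operand 18 -> output
  Push '*' onto operator stack -> op-stack: [+, *]
  Operand 1 -> output
  End of input: pop '*' to output
  End of input: pop '+' to output
Postfix result: 7 18 1 * +

7 18 1 * +


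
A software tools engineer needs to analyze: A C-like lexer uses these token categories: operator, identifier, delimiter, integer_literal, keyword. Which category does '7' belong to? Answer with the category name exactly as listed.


Token: '7'
Checking categories:
  identifier: no
  integer_literal: YES
  operator: no
  keyword: no
  delimiter: no
Category: integer_literal

integer_literal


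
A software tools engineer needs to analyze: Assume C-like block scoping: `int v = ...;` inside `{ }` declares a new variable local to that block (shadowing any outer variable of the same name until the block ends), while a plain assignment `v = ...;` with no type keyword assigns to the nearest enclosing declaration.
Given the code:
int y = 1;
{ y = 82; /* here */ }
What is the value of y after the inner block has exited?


Analyzing scoping rules:
Outer scope: declares y = 1
Inner block: 'y = 82;' has no type keyword, so it is an assignment to the outer y (no shadowing)
The assignment changed the outer variable itself, so the new value persists after the block -> 82
Result: 82

82


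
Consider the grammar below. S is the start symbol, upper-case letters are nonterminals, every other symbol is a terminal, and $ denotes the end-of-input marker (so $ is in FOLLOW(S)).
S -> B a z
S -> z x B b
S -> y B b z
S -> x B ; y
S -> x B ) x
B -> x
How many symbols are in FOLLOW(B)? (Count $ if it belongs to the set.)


S is the start symbol and does not occur in any rule body, so FOLLOW(S) = {$}.
Examining every occurrence of B in a rule body:
  S -> B a z : B is followed by terminal 'a' -> add 'a'
  S -> z x B b : B is followed by terminal 'b' -> add 'b'
  S -> y B b z : B is followed by terminal 'b' -> add 'b' (already in the set)
  S -> x B ; y : B is followed by terminal ';' -> add ';'
  S -> x B ) x : B is followed by terminal ')' -> add ')'
  B -> x : B does not occur in the body -> contributes nothing
FOLLOW(B) = {), ;, a, b}
Count: 4

4


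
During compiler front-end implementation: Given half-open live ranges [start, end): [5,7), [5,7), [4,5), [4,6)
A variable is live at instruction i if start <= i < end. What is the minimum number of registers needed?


Live ranges:
  Var0: [5, 7)
  Var1: [5, 7)
  Var2: [4, 5)
  Var3: [4, 6)
Sweep-line events (position, delta, active):
  pos=4 start -> active=1
  pos=4 start -> active=2
  pos=5 end -> active=1
  pos=5 start -> active=2
  pos=5 start -> active=3
  pos=6 end -> active=2
  pos=7 end -> active=1
  pos=7 end -> active=0
Maximum simultaneous active: 3
Minimum registers needed: 3

3


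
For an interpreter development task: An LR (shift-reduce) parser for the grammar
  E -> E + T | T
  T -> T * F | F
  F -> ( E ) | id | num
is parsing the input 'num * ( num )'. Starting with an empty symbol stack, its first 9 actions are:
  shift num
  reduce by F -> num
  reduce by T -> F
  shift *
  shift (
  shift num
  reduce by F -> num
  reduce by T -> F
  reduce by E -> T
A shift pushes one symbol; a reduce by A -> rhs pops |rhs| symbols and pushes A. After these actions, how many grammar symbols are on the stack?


Tracking the symbol stack through each action:
  Action 1: shift 'num' : push -> stack = [num] (size 1)
  Action 2: reduce by F -> num : pop 1, push F -> stack = [F] (size 1)
  Action 3: reduce by T -> F : pop 1, push T -> stack = [T] (size 1)
  Action 4: shift '*' : push -> stack = [T, *] (size 2)
  Action 5: shift '(' : push -> stack = [T, *, (] (size 3)
  Action 6: shift 'num' : push -> stack = [T, *, (, num] (size 4)
  Action 7: reduce by F -> num : pop 1, push F -> stack = [T, *, (, F] (size 4)
  Action 8: reduce by T -> F : pop 1, push T -> stack = [T, *, (, T] (size 4)
  Action 9: reduce by E -> T : pop 1, push E -> stack = [T, *, (, E] (size 4)
Final stack size: 4

4


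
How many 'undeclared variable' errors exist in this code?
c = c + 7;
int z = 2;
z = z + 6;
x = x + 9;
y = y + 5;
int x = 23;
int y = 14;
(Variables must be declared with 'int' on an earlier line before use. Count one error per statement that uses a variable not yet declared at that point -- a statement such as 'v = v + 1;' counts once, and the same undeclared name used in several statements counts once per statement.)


Scanning code line by line:
  Line 1: use 'c' -> ERROR (undeclared)
  Line 2: declare 'z' -> declared = ['z']
  Line 3: use 'z' -> OK (declared)
  Line 4: use 'x' -> ERROR (undeclared)
  Line 5: use 'y' -> ERROR (undeclared)
  Line 6: declare 'x' -> declared = ['x', 'z']
  Line 7: declare 'y' -> declared = ['x', 'y', 'z']
Total undeclared variable errors: 3

3


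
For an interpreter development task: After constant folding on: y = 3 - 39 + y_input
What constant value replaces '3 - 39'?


Identifying constant sub-expression:
  Original: y = 3 - 39 + y_input
  3 and 39 are both compile-time constants
  Evaluating: 3 - 39 = -36
  After folding: y = -36 + y_input

-36


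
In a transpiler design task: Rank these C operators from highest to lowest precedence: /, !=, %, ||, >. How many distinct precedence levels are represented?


Looking up precedence for each operator:
  / -> precedence 6
  != -> precedence 3
  % -> precedence 6
  || -> precedence 1
  > -> precedence 4
Sorted highest to lowest: /, %, >, !=, ||
Distinct precedence values: [6, 4, 3, 1]
Number of distinct levels: 4

4


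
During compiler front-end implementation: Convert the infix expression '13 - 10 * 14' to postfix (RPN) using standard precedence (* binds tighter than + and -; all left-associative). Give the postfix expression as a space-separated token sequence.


Applying the shunting-yard algorithm:
  Operand 13 -> output
  Push '-' onto operator stack -> op-stack: [-]
  Operand 10 -> output
  Push '*' onto operator stack -> op-stack: [-, *]
  Operand 14 -> output
  End of input: pop '*' to output
  End of input: pop '-' to output
Postfix result: 13 10 14 * -

13 10 14 * -


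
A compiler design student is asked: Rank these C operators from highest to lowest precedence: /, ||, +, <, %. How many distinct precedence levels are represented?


Looking up precedence for each operator:
  / -> precedence 6
  || -> precedence 1
  + -> precedence 5
  < -> precedence 4
  % -> precedence 6
Sorted highest to lowest: /, %, +, <, ||
Distinct precedence values: [6, 5, 4, 1]
Number of distinct levels: 4

4


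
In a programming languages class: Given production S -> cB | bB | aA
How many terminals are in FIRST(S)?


Production: S -> cB | bB | aA
Examining each alternative for leading terminals:
  S -> cB : first terminal = 'c'
  S -> bB : first terminal = 'b'
  S -> aA : first terminal = 'a'
FIRST(S) = {a, b, c}
Count: 3

3
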